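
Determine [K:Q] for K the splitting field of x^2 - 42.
[K:Q] = 2

The polynomial x^2 - 42 is irreducible over Q since 42 is not a perfect square. Its splitting field is Q(sqrt(42)), which has degree 2 over Q.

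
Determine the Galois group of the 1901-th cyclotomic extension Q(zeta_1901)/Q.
|Gal(Q(zeta_1901)/Q)| = phi(1901) = 1900; group ≅ (Z/1901Z)^* ≅ Z/1900Z

The n-th cyclotomic polynomial Φ_1901(x) is the minimal polynomial of zeta_1901 over Q and has degree phi(1901) = 1900. So Q(zeta_1901) is a degree-1900 Galois extension with Galois group (Z/1901Z)^*. (Z/1901Z)^* is cyclic since 1901 is an odd prime power (or 4). Hence Gal(Q(zeta_1901)/Q) ≅ Z/1900Z.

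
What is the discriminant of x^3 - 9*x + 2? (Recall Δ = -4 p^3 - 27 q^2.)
Δ = 2808

For a depressed cubic x^3 + p x + q the discriminant is Δ = -4 p^3 - 27 q^2 = -4*(-9)^3 - 27*(2)^2 = 2916 - 108 = 2808.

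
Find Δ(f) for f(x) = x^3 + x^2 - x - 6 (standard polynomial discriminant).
Δ = -835

For x^3 + a x^2 + b x + c the discriminant is Δ = 18 a b c - 4 a^3 c + a^2 b^2 - 4 b^3 - 27 c^2.
Plug a = 1, b = -1, c = -6:
  18*(1)*(-1)*(-6) - 4*(1)^3*(-6) + (1)^2*(-1)^2 - 4*(-1)^3 - 27*(-6)^2
  = 108 + (24) + 1 + (4) + (-972)
  = -835.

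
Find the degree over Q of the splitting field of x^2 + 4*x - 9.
[K:Q] = 2

The discriminant of x^2 + (4)*x + (-9) is b^2 - 4c = 16 - (-36) = 52. Since 52 is not a perfect square in Q, the polynomial is irreducible over Q. Its two roots generate a degree-2 extension, so [K:Q] = 2.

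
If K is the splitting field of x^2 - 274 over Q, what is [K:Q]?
[K:Q] = 2

The polynomial x^2 - 274 is irreducible over Q since 274 is not a perfect square. Its splitting field is Q(sqrt(274)), which has degree 2 over Q.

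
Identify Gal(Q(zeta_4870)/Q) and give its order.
|Gal(Q(zeta_4870)/Q)| = phi(4870) = 1944; group ≅ (Z/4870Z)^* ≅ Z/4Z × Z/486Z

The n-th cyclotomic polynomial Φ_4870(x) is the minimal polynomial of zeta_4870 over Q and has degree phi(4870) = 1944. So Q(zeta_4870) is a degree-1944 Galois extension with Galois group (Z/4870Z)^*. By CRT, (Z/4870Z)^* ≅ (Z/2Z)^* × (Z/5Z)^* × (Z/487Z)^*. Each prime-power unit group is (Z/2Z)^* ≅ trivial group (order 1); (Z/5Z)^* ≅ Z/4Z; (Z/487Z)^* ≅ Z/486Z. Hence Gal(Q(zeta_4870)/Q) ≅ Z/4Z × Z/486Z.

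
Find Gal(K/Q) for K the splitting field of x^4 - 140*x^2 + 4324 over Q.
Gal(K/Q) = V_4 (Klein four-group, Z/2Z × Z/2Z)

f factors as (x^2 - 46)(x^2 - 94), so the splitting field is K = Q(sqrt(46), sqrt(94)). The elements 46, 94, 4324 are all non-squares in Q, so sqrt(46) and sqrt(94) generate independent quadratic extensions. Thus [K:Q] = 4 and Gal(K/Q) is generated by the two order-2 automorphisms sqrt(46) ↦ -sqrt(46) and sqrt(94) ↦ -sqrt(94), giving V_4.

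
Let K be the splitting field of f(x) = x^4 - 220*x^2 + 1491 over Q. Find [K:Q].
[K:Q] = 4

f factors as (x^2 - 213)(x^2 - 7); the splitting field is K = Q(sqrt(213), sqrt(7)). Since 213, 7, and 1491 are all non-squares in Q, the three subfields Q(sqrt(213)), Q(sqrt(7)), Q(sqrt(1491)) are distinct degree-2 extensions, so [K:Q] = 4 (Klein four Galois group).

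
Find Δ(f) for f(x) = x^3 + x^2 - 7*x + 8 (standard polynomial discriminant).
Δ = -1347

For x^3 + a x^2 + b x + c the discriminant is Δ = 18 a b c - 4 a^3 c + a^2 b^2 - 4 b^3 - 27 c^2.
Plug a = 1, b = -7, c = 8:
  18*(1)*(-7)*(8) - 4*(1)^3*(8) + (1)^2*(-7)^2 - 4*(-7)^3 - 27*(8)^2
  = -1008 + (-32) + 49 + (1372) + (-1728)
  = -1347.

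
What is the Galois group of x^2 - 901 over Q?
Gal(K/Q) = Z/2Z (cyclic of order 2)

x^2 - 901 is irreducible over Q since 901 is not a rational square. The splitting field Q(sqrt(901)) has degree 2 over Q, and its unique nontrivial automorphism is sqrt(901) ↦ -sqrt(901). Hence Gal(Q(sqrt(901))/Q) = Z/2Z.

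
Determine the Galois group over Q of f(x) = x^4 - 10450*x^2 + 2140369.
Gal(K/Q) = Z/2Z (cyclic of order 2)

f factors as (x^2 - 10241)(x^2 - 209), so the splitting field is K = Q(sqrt(10241), sqrt(209)). The squarefree part of 10241 is 209 and the squarefree part of 209 is also 209, so sqrt(10241) and sqrt(209) are both rational multiples of sqrt(209). Hence Q(sqrt(10241)) = Q(sqrt(209)) = Q(sqrt(209)), and the splitting field collapses to a single degree-2 extension with Galois group Z/2Z.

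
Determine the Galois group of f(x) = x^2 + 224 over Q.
Gal(K/Q) = Z/2Z (cyclic of order 2)

x^2 + 224 is irreducible over Q since -224 is not a rational square. The splitting field Q(sqrt(-224)) has degree 2 over Q, and its unique nontrivial automorphism is sqrt(-224) ↦ -sqrt(-224). Hence Gal(Q(sqrt(-224))/Q) = Z/2Z.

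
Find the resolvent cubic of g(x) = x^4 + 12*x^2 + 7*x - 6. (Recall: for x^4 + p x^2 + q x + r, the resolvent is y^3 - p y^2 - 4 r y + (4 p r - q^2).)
h(y) = y^3 - 12*y^2 + 24*y - 337

Identify coefficients: p = 12, q = 7, r = -6.
Plug into h(y) = y^3 - p y^2 - 4 r y + (4 p r - q^2):
  h(y) = y^3 - (12) y^2 - 4*(-6) y + (4*(12)*(-6) - (7)^2)
       = y^3 + (-12) y^2 + (24) y + (-337).
Simplifying: h(y) = y^3 - 12*y^2 + 24*y - 337.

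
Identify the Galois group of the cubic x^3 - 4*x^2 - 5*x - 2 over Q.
Gal(K/Q) = S_3 (symmetric group of order 6)

Compute the discriminant of x^3 + (-4)*x^2 + (-5)*x + (-2): Δ = -440. Since Δ is not a rational square, the Galois group is not contained in A_3; it must be the full S_3 (irreducibility of the cubic rules out anything smaller).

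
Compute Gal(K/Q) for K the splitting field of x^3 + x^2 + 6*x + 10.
Gal(K/Q) = S_3 (symmetric group of order 6)

Compute the discriminant of x^3 + (1)*x^2 + (6)*x + (10): Δ = -2488. Since Δ is not a rational square, the Galois group is not contained in A_3; it must be the full S_3 (irreducibility of the cubic rules out anything smaller).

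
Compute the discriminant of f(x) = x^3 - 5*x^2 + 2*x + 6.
Δ = 1016

For x^3 + a x^2 + b x + c the discriminant is Δ = 18 a b c - 4 a^3 c + a^2 b^2 - 4 b^3 - 27 c^2.
Plug a = -5, b = 2, c = 6:
  18*(-5)*(2)*(6) - 4*(-5)^3*(6) + (-5)^2*(2)^2 - 4*(2)^3 - 27*(6)^2
  = -1080 + (3000) + 100 + (-32) + (-972)
  = 1016.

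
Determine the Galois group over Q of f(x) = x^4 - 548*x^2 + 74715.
Gal(K/Q) = V_4 (Klein four-group, Z/2Z × Z/2Z)

f factors as (x^2 - 293)(x^2 - 255), so the splitting field is K = Q(sqrt(293), sqrt(255)). The elements 293, 255, 74715 are all non-squares in Q, so sqrt(293) and sqrt(255) generate independent quadratic extensions. Thus [K:Q] = 4 and Gal(K/Q) is generated by the two order-2 automorphisms sqrt(293) ↦ -sqrt(293) and sqrt(255) ↦ -sqrt(255), giving V_4.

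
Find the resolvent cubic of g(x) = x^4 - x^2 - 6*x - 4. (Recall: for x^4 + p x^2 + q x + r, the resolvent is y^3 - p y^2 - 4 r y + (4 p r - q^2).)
h(y) = y^3 + y^2 + 16*y - 20

Identify coefficients: p = -1, q = -6, r = -4.
Plug into h(y) = y^3 - p y^2 - 4 r y + (4 p r - q^2):
  h(y) = y^3 - (-1) y^2 - 4*(-4) y + (4*(-1)*(-4) - (-6)^2)
       = y^3 + (1) y^2 + (16) y + (-20).
Simplifying: h(y) = y^3 + y^2 + 16*y - 20.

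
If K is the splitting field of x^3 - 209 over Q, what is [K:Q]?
[K:Q] = 6

x^3 - 209 has one real root r = 209^(1/3) and two complex roots r*zeta_3, r*zeta_3^2 where zeta_3 = e^(2*pi*i/3). The splitting field is Q(r, zeta_3). [Q(r):Q] = 3 and [Q(zeta_3):Q] = 2 with gcd = 1, so [Q(r, zeta_3):Q] = 3 * 2 = 6.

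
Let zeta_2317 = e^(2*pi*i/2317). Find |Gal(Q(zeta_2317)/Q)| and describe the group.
|Gal(Q(zeta_2317)/Q)| = phi(2317) = 1980; group ≅ (Z/2317Z)^* ≅ Z/6Z × Z/330Z

The n-th cyclotomic polynomial Φ_2317(x) is the minimal polynomial of zeta_2317 over Q and has degree phi(2317) = 1980. So Q(zeta_2317) is a degree-1980 Galois extension with Galois group (Z/2317Z)^*. By CRT, (Z/2317Z)^* ≅ (Z/7Z)^* × (Z/331Z)^*. Each prime-power unit group is (Z/7Z)^* ≅ Z/6Z; (Z/331Z)^* ≅ Z/330Z. Hence Gal(Q(zeta_2317)/Q) ≅ Z/6Z × Z/330Z.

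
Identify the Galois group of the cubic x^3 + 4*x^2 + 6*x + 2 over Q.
Gal(K/Q) = S_3 (symmetric group of order 6)

Compute the discriminant of x^3 + (4)*x^2 + (6)*x + (2): Δ = -44. Since Δ is not a rational square, the Galois group is not contained in A_3; it must be the full S_3 (irreducibility of the cubic rules out anything smaller).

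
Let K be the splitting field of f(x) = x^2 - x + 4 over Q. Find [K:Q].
[K:Q] = 2

The discriminant of x^2 + (-1)*x + (4) is b^2 - 4c = 1 - (16) = -15. Since -15 is not a perfect square in Q, the polynomial is irreducible over Q. Its two roots generate a degree-2 extension, so [K:Q] = 2.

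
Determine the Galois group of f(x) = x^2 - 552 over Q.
Gal(K/Q) = Z/2Z (cyclic of order 2)

x^2 - 552 is irreducible over Q since 552 is not a rational square. The splitting field Q(sqrt(552)) has degree 2 over Q, and its unique nontrivial automorphism is sqrt(552) ↦ -sqrt(552). Hence Gal(Q(sqrt(552))/Q) = Z/2Z.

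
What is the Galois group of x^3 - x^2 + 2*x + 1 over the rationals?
Gal(K/Q) = S_3 (symmetric group of order 6)

Compute the discriminant of x^3 + (-1)*x^2 + (2)*x + (1): Δ = -87. Since Δ is not a rational square, the Galois group is not contained in A_3; it must be the full S_3 (irreducibility of the cubic rules out anything smaller).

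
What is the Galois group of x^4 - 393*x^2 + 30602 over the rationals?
Gal(K/Q) = V_4 (Klein four-group, Z/2Z × Z/2Z)

f factors as (x^2 - 107)(x^2 - 286), so the splitting field is K = Q(sqrt(107), sqrt(286)). The elements 107, 286, 30602 are all non-squares in Q, so sqrt(107) and sqrt(286) generate independent quadratic extensions. Thus [K:Q] = 4 and Gal(K/Q) is generated by the two order-2 automorphisms sqrt(107) ↦ -sqrt(107) and sqrt(286) ↦ -sqrt(286), giving V_4.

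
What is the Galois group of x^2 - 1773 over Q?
Gal(K/Q) = Z/2Z (cyclic of order 2)

x^2 - 1773 is irreducible over Q since 1773 is not a rational square. The splitting field Q(sqrt(1773)) has degree 2 over Q, and its unique nontrivial automorphism is sqrt(1773) ↦ -sqrt(1773). Hence Gal(Q(sqrt(1773))/Q) = Z/2Z.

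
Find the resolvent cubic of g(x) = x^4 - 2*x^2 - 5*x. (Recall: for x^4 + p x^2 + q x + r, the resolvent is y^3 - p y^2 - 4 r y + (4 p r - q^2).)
h(y) = y^3 + 2*y^2 - 25

Identify coefficients: p = -2, q = -5, r = 0.
Plug into h(y) = y^3 - p y^2 - 4 r y + (4 p r - q^2):
  h(y) = y^3 - (-2) y^2 - 4*(0) y + (4*(-2)*(0) - (-5)^2)
       = y^3 + (2) y^2 + (0) y + (-25).
Simplifying: h(y) = y^3 + 2*y^2 - 25.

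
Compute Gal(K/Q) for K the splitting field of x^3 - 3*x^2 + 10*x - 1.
Gal(K/Q) = S_3 (symmetric group of order 6)

Compute the discriminant of x^3 + (-3)*x^2 + (10)*x + (-1): Δ = -2695. Since Δ is not a rational square, the Galois group is not contained in A_3; it must be the full S_3 (irreducibility of the cubic rules out anything smaller).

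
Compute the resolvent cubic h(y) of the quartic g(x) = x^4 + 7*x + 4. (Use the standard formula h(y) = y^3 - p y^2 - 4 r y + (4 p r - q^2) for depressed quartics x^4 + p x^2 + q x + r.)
h(y) = y^3 - 16*y - 49

Identify coefficients: p = 0, q = 7, r = 4.
Plug into h(y) = y^3 - p y^2 - 4 r y + (4 p r - q^2):
  h(y) = y^3 - (0) y^2 - 4*(4) y + (4*(0)*(4) - (7)^2)
       = y^3 + (0) y^2 + (-16) y + (-49).
Simplifying: h(y) = y^3 - 16*y - 49.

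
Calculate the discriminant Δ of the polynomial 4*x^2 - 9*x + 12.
Δ = -111

For a quadratic a x^2 + b x + c the discriminant is Δ = b^2 - 4ac = (-9)^2 - 4*(4)*(12) = 81 - (192) = -111.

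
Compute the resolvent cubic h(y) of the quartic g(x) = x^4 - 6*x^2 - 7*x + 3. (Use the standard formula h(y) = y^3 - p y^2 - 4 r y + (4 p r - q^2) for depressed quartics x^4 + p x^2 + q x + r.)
h(y) = y^3 + 6*y^2 - 12*y - 121

Identify coefficients: p = -6, q = -7, r = 3.
Plug into h(y) = y^3 - p y^2 - 4 r y + (4 p r - q^2):
  h(y) = y^3 - (-6) y^2 - 4*(3) y + (4*(-6)*(3) - (-7)^2)
       = y^3 + (6) y^2 + (-12) y + (-121).
Simplifying: h(y) = y^3 + 6*y^2 - 12*y - 121.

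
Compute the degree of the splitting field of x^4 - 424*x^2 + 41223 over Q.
[K:Q] = 4

f factors as (x^2 - 273)(x^2 - 151); the splitting field is K = Q(sqrt(273), sqrt(151)). Since 273, 151, and 41223 are all non-squares in Q, the three subfields Q(sqrt(273)), Q(sqrt(151)), Q(sqrt(41223)) are distinct degree-2 extensions, so [K:Q] = 4 (Klein four Galois group).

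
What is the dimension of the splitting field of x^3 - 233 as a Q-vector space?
[K:Q] = 6

x^3 - 233 has one real root r = 233^(1/3) and two complex roots r*zeta_3, r*zeta_3^2 where zeta_3 = e^(2*pi*i/3). The splitting field is Q(r, zeta_3). [Q(r):Q] = 3 and [Q(zeta_3):Q] = 2 with gcd = 1, so [Q(r, zeta_3):Q] = 3 * 2 = 6.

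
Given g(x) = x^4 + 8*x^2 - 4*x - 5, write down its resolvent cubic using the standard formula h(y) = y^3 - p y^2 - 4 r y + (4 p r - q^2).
h(y) = y^3 - 8*y^2 + 20*y - 176

Identify coefficients: p = 8, q = -4, r = -5.
Plug into h(y) = y^3 - p y^2 - 4 r y + (4 p r - q^2):
  h(y) = y^3 - (8) y^2 - 4*(-5) y + (4*(8)*(-5) - (-4)^2)
       = y^3 + (-8) y^2 + (20) y + (-176).
Simplifying: h(y) = y^3 - 8*y^2 + 20*y - 176.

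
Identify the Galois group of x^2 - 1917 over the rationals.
Gal(K/Q) = Z/2Z (cyclic of order 2)

x^2 - 1917 is irreducible over Q since 1917 is not a rational square. The splitting field Q(sqrt(1917)) has degree 2 over Q, and its unique nontrivial automorphism is sqrt(1917) ↦ -sqrt(1917). Hence Gal(Q(sqrt(1917))/Q) = Z/2Z.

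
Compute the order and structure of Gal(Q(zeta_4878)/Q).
|Gal(Q(zeta_4878)/Q)| = phi(4878) = 1620; group ≅ (Z/4878Z)^* ≅ Z/6Z × Z/270Z

The n-th cyclotomic polynomial Φ_4878(x) is the minimal polynomial of zeta_4878 over Q and has degree phi(4878) = 1620. So Q(zeta_4878) is a degree-1620 Galois extension with Galois group (Z/4878Z)^*. By CRT, (Z/4878Z)^* ≅ (Z/2Z)^* × (Z/9Z)^* × (Z/271Z)^*. Each prime-power unit group is (Z/2Z)^* ≅ trivial group (order 1); (Z/9Z)^* ≅ Z/6Z; (Z/271Z)^* ≅ Z/270Z. Hence Gal(Q(zeta_4878)/Q) ≅ Z/6Z × Z/270Z.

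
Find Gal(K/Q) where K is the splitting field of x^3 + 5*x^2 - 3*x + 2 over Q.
Gal(K/Q) = S_3 (symmetric group of order 6)

Compute the discriminant of x^3 + (5)*x^2 + (-3)*x + (2): Δ = -1315. Since Δ is not a rational square, the Galois group is not contained in A_3; it must be the full S_3 (irreducibility of the cubic rules out anything smaller).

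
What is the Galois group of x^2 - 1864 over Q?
Gal(K/Q) = Z/2Z (cyclic of order 2)

x^2 - 1864 is irreducible over Q since 1864 is not a rational square. The splitting field Q(sqrt(1864)) has degree 2 over Q, and its unique nontrivial automorphism is sqrt(1864) ↦ -sqrt(1864). Hence Gal(Q(sqrt(1864))/Q) = Z/2Z.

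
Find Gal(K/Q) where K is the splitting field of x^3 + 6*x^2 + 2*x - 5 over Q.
Gal(K/Q) = S_3 (symmetric group of order 6)

Compute the discriminant of x^3 + (6)*x^2 + (2)*x + (-5): Δ = 2677. Since Δ is not a rational square, the Galois group is not contained in A_3; it must be the full S_3 (irreducibility of the cubic rules out anything smaller).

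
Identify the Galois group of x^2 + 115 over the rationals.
Gal(K/Q) = Z/2Z (cyclic of order 2)

x^2 + 115 is irreducible over Q since -115 is not a rational square. The splitting field Q(sqrt(-115)) has degree 2 over Q, and its unique nontrivial automorphism is sqrt(-115) ↦ -sqrt(-115). Hence Gal(Q(sqrt(-115))/Q) = Z/2Z.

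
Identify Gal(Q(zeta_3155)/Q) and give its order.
|Gal(Q(zeta_3155)/Q)| = phi(3155) = 2520; group ≅ (Z/3155Z)^* ≅ Z/4Z × Z/630Z

The n-th cyclotomic polynomial Φ_3155(x) is the minimal polynomial of zeta_3155 over Q and has degree phi(3155) = 2520. So Q(zeta_3155) is a degree-2520 Galois extension with Galois group (Z/3155Z)^*. By CRT, (Z/3155Z)^* ≅ (Z/5Z)^* × (Z/631Z)^*. Each prime-power unit group is (Z/5Z)^* ≅ Z/4Z; (Z/631Z)^* ≅ Z/630Z. Hence Gal(Q(zeta_3155)/Q) ≅ Z/4Z × Z/630Z.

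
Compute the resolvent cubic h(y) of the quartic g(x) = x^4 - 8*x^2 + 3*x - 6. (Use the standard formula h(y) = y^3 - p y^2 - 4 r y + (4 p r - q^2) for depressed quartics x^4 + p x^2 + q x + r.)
h(y) = y^3 + 8*y^2 + 24*y + 183

Identify coefficients: p = -8, q = 3, r = -6.
Plug into h(y) = y^3 - p y^2 - 4 r y + (4 p r - q^2):
  h(y) = y^3 - (-8) y^2 - 4*(-6) y + (4*(-8)*(-6) - (3)^2)
       = y^3 + (8) y^2 + (24) y + (183).
Simplifying: h(y) = y^3 + 8*y^2 + 24*y + 183.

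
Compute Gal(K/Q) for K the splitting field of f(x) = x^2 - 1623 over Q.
Gal(K/Q) = Z/2Z (cyclic of order 2)

x^2 - 1623 is irreducible over Q since 1623 is not a rational square. The splitting field Q(sqrt(1623)) has degree 2 over Q, and its unique nontrivial automorphism is sqrt(1623) ↦ -sqrt(1623). Hence Gal(Q(sqrt(1623))/Q) = Z/2Z.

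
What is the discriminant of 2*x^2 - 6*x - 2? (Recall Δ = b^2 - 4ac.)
Δ = 52

For a quadratic a x^2 + b x + c the discriminant is Δ = b^2 - 4ac = (-6)^2 - 4*(2)*(-2) = 36 - (-16) = 52.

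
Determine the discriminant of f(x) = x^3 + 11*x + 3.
Δ = -5567

For a depressed cubic x^3 + p x + q the discriminant is Δ = -4 p^3 - 27 q^2 = -4*(11)^3 - 27*(3)^2 = -5324 - 243 = -5567.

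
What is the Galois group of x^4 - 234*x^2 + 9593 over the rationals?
Gal(K/Q) = V_4 (Klein four-group, Z/2Z × Z/2Z)

f factors as (x^2 - 181)(x^2 - 53), so the splitting field is K = Q(sqrt(181), sqrt(53)). The elements 181, 53, 9593 are all non-squares in Q, so sqrt(181) and sqrt(53) generate independent quadratic extensions. Thus [K:Q] = 4 and Gal(K/Q) is generated by the two order-2 automorphisms sqrt(181) ↦ -sqrt(181) and sqrt(53) ↦ -sqrt(53), giving V_4.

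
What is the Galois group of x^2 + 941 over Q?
Gal(K/Q) = Z/2Z (cyclic of order 2)

x^2 + 941 is irreducible over Q since -941 is not a rational square. The splitting field Q(sqrt(-941)) has degree 2 over Q, and its unique nontrivial automorphism is sqrt(-941) ↦ -sqrt(-941). Hence Gal(Q(sqrt(-941))/Q) = Z/2Z.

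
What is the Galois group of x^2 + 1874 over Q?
Gal(K/Q) = Z/2Z (cyclic of order 2)

x^2 + 1874 is irreducible over Q since -1874 is not a rational square. The splitting field Q(sqrt(-1874)) has degree 2 over Q, and its unique nontrivial automorphism is sqrt(-1874) ↦ -sqrt(-1874). Hence Gal(Q(sqrt(-1874))/Q) = Z/2Z.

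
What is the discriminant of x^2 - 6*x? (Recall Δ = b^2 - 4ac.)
Δ = 36

For a quadratic a x^2 + b x + c the discriminant is Δ = b^2 - 4ac = (-6)^2 - 4*(1)*(0) = 36 - (0) = 36.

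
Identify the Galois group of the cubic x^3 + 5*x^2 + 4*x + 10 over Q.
Gal(K/Q) = S_3 (symmetric group of order 6)

Compute the discriminant of x^3 + (5)*x^2 + (4)*x + (10): Δ = -3956. Since Δ is not a rational square, the Galois group is not contained in A_3; it must be the full S_3 (irreducibility of the cubic rules out anything smaller).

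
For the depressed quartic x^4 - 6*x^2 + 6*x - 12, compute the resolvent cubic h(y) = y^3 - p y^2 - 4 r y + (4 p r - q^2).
h(y) = y^3 + 6*y^2 + 48*y + 252

Identify coefficients: p = -6, q = 6, r = -12.
Plug into h(y) = y^3 - p y^2 - 4 r y + (4 p r - q^2):
  h(y) = y^3 - (-6) y^2 - 4*(-12) y + (4*(-6)*(-12) - (6)^2)
       = y^3 + (6) y^2 + (48) y + (252).
Simplifying: h(y) = y^3 + 6*y^2 + 48*y + 252.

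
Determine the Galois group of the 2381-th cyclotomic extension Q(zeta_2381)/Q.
|Gal(Q(zeta_2381)/Q)| = phi(2381) = 2380; group ≅ (Z/2381Z)^* ≅ Z/2380Z

The n-th cyclotomic polynomial Φ_2381(x) is the minimal polynomial of zeta_2381 over Q and has degree phi(2381) = 2380. So Q(zeta_2381) is a degree-2380 Galois extension with Galois group (Z/2381Z)^*. (Z/2381Z)^* is cyclic since 2381 is an odd prime power (or 4). Hence Gal(Q(zeta_2381)/Q) ≅ Z/2380Z.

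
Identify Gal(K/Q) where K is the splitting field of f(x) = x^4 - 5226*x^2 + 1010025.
Gal(K/Q) = Z/2Z (cyclic of order 2)

f factors as (x^2 - 201)(x^2 - 5025), so the splitting field is K = Q(sqrt(201), sqrt(5025)). The squarefree part of 201 is 201 and the squarefree part of 5025 is also 201, so sqrt(201) and sqrt(5025) are both rational multiples of sqrt(201). Hence Q(sqrt(201)) = Q(sqrt(5025)) = Q(sqrt(201)), and the splitting field collapses to a single degree-2 extension with Galois group Z/2Z.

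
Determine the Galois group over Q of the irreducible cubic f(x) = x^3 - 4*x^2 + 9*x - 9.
Gal(K/Q) = S_3 (symmetric group of order 6)

Compute the discriminant of x^3 + (-4)*x^2 + (9)*x + (-9): Δ = -279. Since Δ is not a rational square, the Galois group is not contained in A_3; it must be the full S_3 (irreducibility of the cubic rules out anything smaller).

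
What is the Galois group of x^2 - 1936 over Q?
Gal(K/Q) = trivial group (order 1)

x^2 - 1936 factors as (x - 44)(x + 44) over Q, so its splitting field is Q itself and the Galois group is trivial.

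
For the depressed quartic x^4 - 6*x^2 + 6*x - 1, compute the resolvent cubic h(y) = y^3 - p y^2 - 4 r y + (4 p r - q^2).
h(y) = y^3 + 6*y^2 + 4*y - 12

Identify coefficients: p = -6, q = 6, r = -1.
Plug into h(y) = y^3 - p y^2 - 4 r y + (4 p r - q^2):
  h(y) = y^3 - (-6) y^2 - 4*(-1) y + (4*(-6)*(-1) - (6)^2)
       = y^3 + (6) y^2 + (4) y + (-12).
Simplifying: h(y) = y^3 + 6*y^2 + 4*y - 12.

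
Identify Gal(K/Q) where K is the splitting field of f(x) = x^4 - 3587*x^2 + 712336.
Gal(K/Q) = Z/2Z (cyclic of order 2)

f factors as (x^2 - 3376)(x^2 - 211), so the splitting field is K = Q(sqrt(3376), sqrt(211)). The squarefree part of 3376 is 211 and the squarefree part of 211 is also 211, so sqrt(3376) and sqrt(211) are both rational multiples of sqrt(211). Hence Q(sqrt(3376)) = Q(sqrt(211)) = Q(sqrt(211)), and the splitting field collapses to a single degree-2 extension with Galois group Z/2Z.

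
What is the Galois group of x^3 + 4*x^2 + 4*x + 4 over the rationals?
Gal(K/Q) = S_3 (symmetric group of order 6)

Compute the discriminant of x^3 + (4)*x^2 + (4)*x + (4): Δ = -304. Since Δ is not a rational square, the Galois group is not contained in A_3; it must be the full S_3 (irreducibility of the cubic rules out anything smaller).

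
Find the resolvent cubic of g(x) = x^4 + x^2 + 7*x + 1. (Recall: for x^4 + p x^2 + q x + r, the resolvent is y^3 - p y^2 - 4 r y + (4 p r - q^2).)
h(y) = y^3 - y^2 - 4*y - 45

Identify coefficients: p = 1, q = 7, r = 1.
Plug into h(y) = y^3 - p y^2 - 4 r y + (4 p r - q^2):
  h(y) = y^3 - (1) y^2 - 4*(1) y + (4*(1)*(1) - (7)^2)
       = y^3 + (-1) y^2 + (-4) y + (-45).
Simplifying: h(y) = y^3 - y^2 - 4*y - 45.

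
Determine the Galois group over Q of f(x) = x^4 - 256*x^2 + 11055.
Gal(K/Q) = V_4 (Klein four-group, Z/2Z × Z/2Z)

f factors as (x^2 - 201)(x^2 - 55), so the splitting field is K = Q(sqrt(201), sqrt(55)). The elements 201, 55, 11055 are all non-squares in Q, so sqrt(201) and sqrt(55) generate independent quadratic extensions. Thus [K:Q] = 4 and Gal(K/Q) is generated by the two order-2 automorphisms sqrt(201) ↦ -sqrt(201) and sqrt(55) ↦ -sqrt(55), giving V_4.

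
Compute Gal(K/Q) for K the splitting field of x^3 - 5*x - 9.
Gal(K/Q) = S_3 (symmetric group of order 6)

Compute the discriminant of x^3 + (0)*x^2 + (-5)*x + (-9): Δ = -1687. Since Δ is not a rational square, the Galois group is not contained in A_3; it must be the full S_3 (irreducibility of the cubic rules out anything smaller).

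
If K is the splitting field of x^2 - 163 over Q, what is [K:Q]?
[K:Q] = 2

The polynomial x^2 - 163 is irreducible over Q since 163 is not a perfect square. Its splitting field is Q(sqrt(163)), which has degree 2 over Q.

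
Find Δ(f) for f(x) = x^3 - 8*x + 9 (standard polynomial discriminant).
Δ = -139

For a depressed cubic x^3 + p x + q the discriminant is Δ = -4 p^3 - 27 q^2 = -4*(-8)^3 - 27*(9)^2 = 2048 - 2187 = -139.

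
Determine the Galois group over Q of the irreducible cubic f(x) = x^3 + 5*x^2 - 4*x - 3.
Gal(K/Q) = S_3 (symmetric group of order 6)

Compute the discriminant of x^3 + (5)*x^2 + (-4)*x + (-3): Δ = 2993. Since Δ is not a rational square, the Galois group is not contained in A_3; it must be the full S_3 (irreducibility of the cubic rules out anything smaller).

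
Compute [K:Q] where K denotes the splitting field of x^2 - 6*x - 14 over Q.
[K:Q] = 2

The discriminant of x^2 + (-6)*x + (-14) is b^2 - 4c = 36 - (-56) = 92. Since 92 is not a perfect square in Q, the polynomial is irreducible over Q. Its two roots generate a degree-2 extension, so [K:Q] = 2.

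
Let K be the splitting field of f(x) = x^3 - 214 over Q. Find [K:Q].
[K:Q] = 6

x^3 - 214 has one real root r = 214^(1/3) and two complex roots r*zeta_3, r*zeta_3^2 where zeta_3 = e^(2*pi*i/3). The splitting field is Q(r, zeta_3). [Q(r):Q] = 3 and [Q(zeta_3):Q] = 2 with gcd = 1, so [Q(r, zeta_3):Q] = 3 * 2 = 6.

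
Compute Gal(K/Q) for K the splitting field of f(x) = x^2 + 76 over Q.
Gal(K/Q) = Z/2Z (cyclic of order 2)

x^2 + 76 is irreducible over Q since -76 is not a rational square. The splitting field Q(sqrt(-76)) has degree 2 over Q, and its unique nontrivial automorphism is sqrt(-76) ↦ -sqrt(-76). Hence Gal(Q(sqrt(-76))/Q) = Z/2Z.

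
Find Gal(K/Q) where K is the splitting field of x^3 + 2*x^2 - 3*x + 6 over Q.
Gal(K/Q) = S_3 (symmetric group of order 6)

Compute the discriminant of x^3 + (2)*x^2 + (-3)*x + (6): Δ = -1668. Since Δ is not a rational square, the Galois group is not contained in A_3; it must be the full S_3 (irreducibility of the cubic rules out anything smaller).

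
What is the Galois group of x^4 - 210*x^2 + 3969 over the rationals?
Gal(K/Q) = Z/2Z (cyclic of order 2)

f factors as (x^2 - 21)(x^2 - 189), so the splitting field is K = Q(sqrt(21), sqrt(189)). The squarefree part of 21 is 21 and the squarefree part of 189 is also 21, so sqrt(21) and sqrt(189) are both rational multiples of sqrt(21). Hence Q(sqrt(21)) = Q(sqrt(189)) = Q(sqrt(21)), and the splitting field collapses to a single degree-2 extension with Galois group Z/2Z.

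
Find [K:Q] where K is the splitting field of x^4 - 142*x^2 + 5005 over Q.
[K:Q] = 4

f factors as (x^2 - 77)(x^2 - 65); the splitting field is K = Q(sqrt(77), sqrt(65)). Since 77, 65, and 5005 are all non-squares in Q, the three subfields Q(sqrt(77)), Q(sqrt(65)), Q(sqrt(5005)) are distinct degree-2 extensions, so [K:Q] = 4 (Klein four Galois group).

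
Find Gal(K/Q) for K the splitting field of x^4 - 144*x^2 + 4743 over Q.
Gal(K/Q) = V_4 (Klein four-group, Z/2Z × Z/2Z)

f factors as (x^2 - 51)(x^2 - 93), so the splitting field is K = Q(sqrt(51), sqrt(93)). The elements 51, 93, 4743 are all non-squares in Q, so sqrt(51) and sqrt(93) generate independent quadratic extensions. Thus [K:Q] = 4 and Gal(K/Q) is generated by the two order-2 automorphisms sqrt(51) ↦ -sqrt(51) and sqrt(93) ↦ -sqrt(93), giving V_4.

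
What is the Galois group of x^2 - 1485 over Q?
Gal(K/Q) = Z/2Z (cyclic of order 2)

x^2 - 1485 is irreducible over Q since 1485 is not a rational square. The splitting field Q(sqrt(1485)) has degree 2 over Q, and its unique nontrivial automorphism is sqrt(1485) ↦ -sqrt(1485). Hence Gal(Q(sqrt(1485))/Q) = Z/2Z.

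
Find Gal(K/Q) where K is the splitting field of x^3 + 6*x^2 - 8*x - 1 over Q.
Gal(K/Q) = S_3 (symmetric group of order 6)

Compute the discriminant of x^3 + (6)*x^2 + (-8)*x + (-1): Δ = 6053. Since Δ is not a rational square, the Galois group is not contained in A_3; it must be the full S_3 (irreducibility of the cubic rules out anything smaller).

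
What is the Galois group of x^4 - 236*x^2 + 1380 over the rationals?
Gal(K/Q) = V_4 (Klein four-group, Z/2Z × Z/2Z)

f factors as (x^2 - 6)(x^2 - 230), so the splitting field is K = Q(sqrt(6), sqrt(230)). The elements 6, 230, 1380 are all non-squares in Q, so sqrt(6) and sqrt(230) generate independent quadratic extensions. Thus [K:Q] = 4 and Gal(K/Q) is generated by the two order-2 automorphisms sqrt(6) ↦ -sqrt(6) and sqrt(230) ↦ -sqrt(230), giving V_4.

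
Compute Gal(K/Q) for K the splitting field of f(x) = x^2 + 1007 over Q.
Gal(K/Q) = Z/2Z (cyclic of order 2)

x^2 + 1007 is irreducible over Q since -1007 is not a rational square. The splitting field Q(sqrt(-1007)) has degree 2 over Q, and its unique nontrivial automorphism is sqrt(-1007) ↦ -sqrt(-1007). Hence Gal(Q(sqrt(-1007))/Q) = Z/2Z.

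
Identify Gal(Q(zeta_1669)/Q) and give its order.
|Gal(Q(zeta_1669)/Q)| = phi(1669) = 1668; group ≅ (Z/1669Z)^* ≅ Z/1668Z

The n-th cyclotomic polynomial Φ_1669(x) is the minimal polynomial of zeta_1669 over Q and has degree phi(1669) = 1668. So Q(zeta_1669) is a degree-1668 Galois extension with Galois group (Z/1669Z)^*. (Z/1669Z)^* is cyclic since 1669 is an odd prime power (or 4). Hence Gal(Q(zeta_1669)/Q) ≅ Z/1668Z.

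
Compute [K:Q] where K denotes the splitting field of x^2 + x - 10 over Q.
[K:Q] = 2

The discriminant of x^2 + (1)*x + (-10) is b^2 - 4c = 1 - (-40) = 41. Since 41 is not a perfect square in Q, the polynomial is irreducible over Q. Its two roots generate a degree-2 extension, so [K:Q] = 2.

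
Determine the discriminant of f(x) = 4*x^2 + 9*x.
Δ = 81

For a quadratic a x^2 + b x + c the discriminant is Δ = b^2 - 4ac = (9)^2 - 4*(4)*(0) = 81 - (0) = 81.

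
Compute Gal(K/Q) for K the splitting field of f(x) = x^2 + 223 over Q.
Gal(K/Q) = Z/2Z (cyclic of order 2)

x^2 + 223 is irreducible over Q since -223 is not a rational square. The splitting field Q(sqrt(-223)) has degree 2 over Q, and its unique nontrivial automorphism is sqrt(-223) ↦ -sqrt(-223). Hence Gal(Q(sqrt(-223))/Q) = Z/2Z.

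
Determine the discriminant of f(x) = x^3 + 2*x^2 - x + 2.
Δ = -236

For x^3 + a x^2 + b x + c the discriminant is Δ = 18 a b c - 4 a^3 c + a^2 b^2 - 4 b^3 - 27 c^2.
Plug a = 2, b = -1, c = 2:
  18*(2)*(-1)*(2) - 4*(2)^3*(2) + (2)^2*(-1)^2 - 4*(-1)^3 - 27*(2)^2
  = -72 + (-64) + 4 + (4) + (-108)
  = -236.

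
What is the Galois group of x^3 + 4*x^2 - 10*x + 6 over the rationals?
Gal(K/Q) = S_3 (symmetric group of order 6)

Compute the discriminant of x^3 + (4)*x^2 + (-10)*x + (6): Δ = -1228. Since Δ is not a rational square, the Galois group is not contained in A_3; it must be the full S_3 (irreducibility of the cubic rules out anything smaller).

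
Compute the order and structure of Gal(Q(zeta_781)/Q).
|Gal(Q(zeta_781)/Q)| = phi(781) = 700; group ≅ (Z/781Z)^* ≅ Z/10Z × Z/70Z

The n-th cyclotomic polynomial Φ_781(x) is the minimal polynomial of zeta_781 over Q and has degree phi(781) = 700. So Q(zeta_781) is a degree-700 Galois extension with Galois group (Z/781Z)^*. By CRT, (Z/781Z)^* ≅ (Z/11Z)^* × (Z/71Z)^*. Each prime-power unit group is (Z/11Z)^* ≅ Z/10Z; (Z/71Z)^* ≅ Z/70Z. Hence Gal(Q(zeta_781)/Q) ≅ Z/10Z × Z/70Z.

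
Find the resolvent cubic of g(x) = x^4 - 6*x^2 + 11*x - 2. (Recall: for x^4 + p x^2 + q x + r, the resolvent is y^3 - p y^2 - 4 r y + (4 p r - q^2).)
h(y) = y^3 + 6*y^2 + 8*y - 73

Identify coefficients: p = -6, q = 11, r = -2.
Plug into h(y) = y^3 - p y^2 - 4 r y + (4 p r - q^2):
  h(y) = y^3 - (-6) y^2 - 4*(-2) y + (4*(-6)*(-2) - (11)^2)
       = y^3 + (6) y^2 + (8) y + (-73).
Simplifying: h(y) = y^3 + 6*y^2 + 8*y - 73.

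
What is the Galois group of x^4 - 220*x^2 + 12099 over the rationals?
Gal(K/Q) = V_4 (Klein four-group, Z/2Z × Z/2Z)

f factors as (x^2 - 111)(x^2 - 109), so the splitting field is K = Q(sqrt(111), sqrt(109)). The elements 111, 109, 12099 are all non-squares in Q, so sqrt(111) and sqrt(109) generate independent quadratic extensions. Thus [K:Q] = 4 and Gal(K/Q) is generated by the two order-2 automorphisms sqrt(111) ↦ -sqrt(111) and sqrt(109) ↦ -sqrt(109), giving V_4.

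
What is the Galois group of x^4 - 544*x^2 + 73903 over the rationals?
Gal(K/Q) = V_4 (Klein four-group, Z/2Z × Z/2Z)

f factors as (x^2 - 281)(x^2 - 263), so the splitting field is K = Q(sqrt(281), sqrt(263)). The elements 281, 263, 73903 are all non-squares in Q, so sqrt(281) and sqrt(263) generate independent quadratic extensions. Thus [K:Q] = 4 and Gal(K/Q) is generated by the two order-2 automorphisms sqrt(281) ↦ -sqrt(281) and sqrt(263) ↦ -sqrt(263), giving V_4.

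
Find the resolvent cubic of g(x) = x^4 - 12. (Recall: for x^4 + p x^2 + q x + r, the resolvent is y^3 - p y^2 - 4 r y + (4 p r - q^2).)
h(y) = y^3 + 48*y

Identify coefficients: p = 0, q = 0, r = -12.
Plug into h(y) = y^3 - p y^2 - 4 r y + (4 p r - q^2):
  h(y) = y^3 - (0) y^2 - 4*(-12) y + (4*(0)*(-12) - (0)^2)
       = y^3 + (0) y^2 + (48) y + (0).
Simplifying: h(y) = y^3 + 48*y.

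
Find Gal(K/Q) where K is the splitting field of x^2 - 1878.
Gal(K/Q) = Z/2Z (cyclic of order 2)

x^2 - 1878 is irreducible over Q since 1878 is not a rational square. The splitting field Q(sqrt(1878)) has degree 2 over Q, and its unique nontrivial automorphism is sqrt(1878) ↦ -sqrt(1878). Hence Gal(Q(sqrt(1878))/Q) = Z/2Z.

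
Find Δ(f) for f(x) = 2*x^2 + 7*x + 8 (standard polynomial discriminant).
Δ = -15

For a quadratic a x^2 + b x + c the discriminant is Δ = b^2 - 4ac = (7)^2 - 4*(2)*(8) = 49 - (64) = -15.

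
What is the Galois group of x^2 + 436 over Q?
Gal(K/Q) = Z/2Z (cyclic of order 2)

x^2 + 436 is irreducible over Q since -436 is not a rational square. The splitting field Q(sqrt(-436)) has degree 2 over Q, and its unique nontrivial automorphism is sqrt(-436) ↦ -sqrt(-436). Hence Gal(Q(sqrt(-436))/Q) = Z/2Z.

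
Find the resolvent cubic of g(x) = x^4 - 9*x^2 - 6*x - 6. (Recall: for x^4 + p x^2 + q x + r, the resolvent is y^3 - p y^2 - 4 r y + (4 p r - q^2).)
h(y) = y^3 + 9*y^2 + 24*y + 180

Identify coefficients: p = -9, q = -6, r = -6.
Plug into h(y) = y^3 - p y^2 - 4 r y + (4 p r - q^2):
  h(y) = y^3 - (-9) y^2 - 4*(-6) y + (4*(-9)*(-6) - (-6)^2)
       = y^3 + (9) y^2 + (24) y + (180).
Simplifying: h(y) = y^3 + 9*y^2 + 24*y + 180.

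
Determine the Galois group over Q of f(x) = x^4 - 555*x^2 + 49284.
Gal(K/Q) = Z/2Z (cyclic of order 2)

f factors as (x^2 - 111)(x^2 - 444), so the splitting field is K = Q(sqrt(111), sqrt(444)). The squarefree part of 111 is 111 and the squarefree part of 444 is also 111, so sqrt(111) and sqrt(444) are both rational multiples of sqrt(111). Hence Q(sqrt(111)) = Q(sqrt(444)) = Q(sqrt(111)), and the splitting field collapses to a single degree-2 extension with Galois group Z/2Z.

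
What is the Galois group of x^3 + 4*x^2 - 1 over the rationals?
Gal(K/Q) = S_3 (symmetric group of order 6)

Compute the discriminant of x^3 + (4)*x^2 + (0)*x + (-1): Δ = 229. Since Δ is not a rational square, the Galois group is not contained in A_3; it must be the full S_3 (irreducibility of the cubic rules out anything smaller).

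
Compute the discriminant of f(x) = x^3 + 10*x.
Δ = -4000

For a depressed cubic x^3 + p x + q the discriminant is Δ = -4 p^3 - 27 q^2 = -4*(10)^3 - 27*(0)^2 = -4000 - 0 = -4000.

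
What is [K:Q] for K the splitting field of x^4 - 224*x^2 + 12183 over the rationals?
[K:Q] = 4

f factors as (x^2 - 131)(x^2 - 93); the splitting field is K = Q(sqrt(131), sqrt(93)). Since 131, 93, and 12183 are all non-squares in Q, the three subfields Q(sqrt(131)), Q(sqrt(93)), Q(sqrt(12183)) are distinct degree-2 extensions, so [K:Q] = 4 (Klein four Galois group).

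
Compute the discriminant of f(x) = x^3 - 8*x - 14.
Δ = -3244

For a depressed cubic x^3 + p x + q the discriminant is Δ = -4 p^3 - 27 q^2 = -4*(-8)^3 - 27*(-14)^2 = 2048 - 5292 = -3244.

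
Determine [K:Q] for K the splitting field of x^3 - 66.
[K:Q] = 6

x^3 - 66 has one real root r = 66^(1/3) and two complex roots r*zeta_3, r*zeta_3^2 where zeta_3 = e^(2*pi*i/3). The splitting field is Q(r, zeta_3). [Q(r):Q] = 3 and [Q(zeta_3):Q] = 2 with gcd = 1, so [Q(r, zeta_3):Q] = 3 * 2 = 6.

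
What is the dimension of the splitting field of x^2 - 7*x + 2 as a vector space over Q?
[K:Q] = 2

The discriminant of x^2 + (-7)*x + (2) is b^2 - 4c = 49 - (8) = 41. Since 41 is not a perfect square in Q, the polynomial is irreducible over Q. Its two roots generate a degree-2 extension, so [K:Q] = 2.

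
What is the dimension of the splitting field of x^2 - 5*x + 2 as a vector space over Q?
[K:Q] = 2

The discriminant of x^2 + (-5)*x + (2) is b^2 - 4c = 25 - (8) = 17. Since 17 is not a perfect square in Q, the polynomial is irreducible over Q. Its two roots generate a degree-2 extension, so [K:Q] = 2.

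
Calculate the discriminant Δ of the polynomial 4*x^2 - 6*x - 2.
Δ = 68

For a quadratic a x^2 + b x + c the discriminant is Δ = b^2 - 4ac = (-6)^2 - 4*(4)*(-2) = 36 - (-32) = 68.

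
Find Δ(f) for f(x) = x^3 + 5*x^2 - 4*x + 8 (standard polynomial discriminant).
Δ = -7952

For x^3 + a x^2 + b x + c the discriminant is Δ = 18 a b c - 4 a^3 c + a^2 b^2 - 4 b^3 - 27 c^2.
Plug a = 5, b = -4, c = 8:
  18*(5)*(-4)*(8) - 4*(5)^3*(8) + (5)^2*(-4)^2 - 4*(-4)^3 - 27*(8)^2
  = -2880 + (-4000) + 400 + (256) + (-1728)
  = -7952.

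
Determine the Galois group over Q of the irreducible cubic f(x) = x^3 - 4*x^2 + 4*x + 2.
Gal(K/Q) = S_3 (symmetric group of order 6)

Compute the discriminant of x^3 + (-4)*x^2 + (4)*x + (2): Δ = -172. Since Δ is not a rational square, the Galois group is not contained in A_3; it must be the full S_3 (irreducibility of the cubic rules out anything smaller).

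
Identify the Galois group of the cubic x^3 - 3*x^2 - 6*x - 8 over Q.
Gal(K/Q) = S_3 (symmetric group of order 6)

Compute the discriminant of x^3 + (-3)*x^2 + (-6)*x + (-8): Δ = -3996. Since Δ is not a rational square, the Galois group is not contained in A_3; it must be the full S_3 (irreducibility of the cubic rules out anything smaller).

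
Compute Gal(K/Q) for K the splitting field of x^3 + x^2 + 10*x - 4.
Gal(K/Q) = S_3 (symmetric group of order 6)

Compute the discriminant of x^3 + (1)*x^2 + (10)*x + (-4): Δ = -5036. Since Δ is not a rational square, the Galois group is not contained in A_3; it must be the full S_3 (irreducibility of the cubic rules out anything smaller).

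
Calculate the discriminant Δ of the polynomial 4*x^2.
Δ = 0

For a quadratic a x^2 + b x + c the discriminant is Δ = b^2 - 4ac = (0)^2 - 4*(4)*(0) = 0 - (0) = 0.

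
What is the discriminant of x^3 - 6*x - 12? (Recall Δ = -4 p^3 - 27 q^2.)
Δ = -3024

For a depressed cubic x^3 + p x + q the discriminant is Δ = -4 p^3 - 27 q^2 = -4*(-6)^3 - 27*(-12)^2 = 864 - 3888 = -3024.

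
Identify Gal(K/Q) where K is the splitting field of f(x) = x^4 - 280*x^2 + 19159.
Gal(K/Q) = V_4 (Klein four-group, Z/2Z × Z/2Z)

f factors as (x^2 - 119)(x^2 - 161), so the splitting field is K = Q(sqrt(119), sqrt(161)). The elements 119, 161, 19159 are all non-squares in Q, so sqrt(119) and sqrt(161) generate independent quadratic extensions. Thus [K:Q] = 4 and Gal(K/Q) is generated by the two order-2 automorphisms sqrt(119) ↦ -sqrt(119) and sqrt(161) ↦ -sqrt(161), giving V_4.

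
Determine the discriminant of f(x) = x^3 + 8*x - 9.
Δ = -4235

For a depressed cubic x^3 + p x + q the discriminant is Δ = -4 p^3 - 27 q^2 = -4*(8)^3 - 27*(-9)^2 = -2048 - 2187 = -4235.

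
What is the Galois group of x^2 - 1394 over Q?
Gal(K/Q) = Z/2Z (cyclic of order 2)

x^2 - 1394 is irreducible over Q since 1394 is not a rational square. The splitting field Q(sqrt(1394)) has degree 2 over Q, and its unique nontrivial automorphism is sqrt(1394) ↦ -sqrt(1394). Hence Gal(Q(sqrt(1394))/Q) = Z/2Z.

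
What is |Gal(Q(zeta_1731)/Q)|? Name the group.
|Gal(Q(zeta_1731)/Q)| = phi(1731) = 1152; group ≅ (Z/1731Z)^* ≅ Z/2Z × Z/576Z

The n-th cyclotomic polynomial Φ_1731(x) is the minimal polynomial of zeta_1731 over Q and has degree phi(1731) = 1152. So Q(zeta_1731) is a degree-1152 Galois extension with Galois group (Z/1731Z)^*. By CRT, (Z/1731Z)^* ≅ (Z/3Z)^* × (Z/577Z)^*. Each prime-power unit group is (Z/3Z)^* ≅ Z/2Z; (Z/577Z)^* ≅ Z/576Z. Hence Gal(Q(zeta_1731)/Q) ≅ Z/2Z × Z/576Z.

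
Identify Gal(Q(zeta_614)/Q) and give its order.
|Gal(Q(zeta_614)/Q)| = phi(614) = 306; group ≅ (Z/614Z)^* ≅ Z/306Z

The n-th cyclotomic polynomial Φ_614(x) is the minimal polynomial of zeta_614 over Q and has degree phi(614) = 306. So Q(zeta_614) is a degree-306 Galois extension with Galois group (Z/614Z)^*. By CRT, (Z/614Z)^* ≅ (Z/2Z)^* × (Z/307Z)^*. Each prime-power unit group is (Z/2Z)^* ≅ trivial group (order 1); (Z/307Z)^* ≅ Z/306Z. Hence Gal(Q(zeta_614)/Q) ≅ Z/306Z.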